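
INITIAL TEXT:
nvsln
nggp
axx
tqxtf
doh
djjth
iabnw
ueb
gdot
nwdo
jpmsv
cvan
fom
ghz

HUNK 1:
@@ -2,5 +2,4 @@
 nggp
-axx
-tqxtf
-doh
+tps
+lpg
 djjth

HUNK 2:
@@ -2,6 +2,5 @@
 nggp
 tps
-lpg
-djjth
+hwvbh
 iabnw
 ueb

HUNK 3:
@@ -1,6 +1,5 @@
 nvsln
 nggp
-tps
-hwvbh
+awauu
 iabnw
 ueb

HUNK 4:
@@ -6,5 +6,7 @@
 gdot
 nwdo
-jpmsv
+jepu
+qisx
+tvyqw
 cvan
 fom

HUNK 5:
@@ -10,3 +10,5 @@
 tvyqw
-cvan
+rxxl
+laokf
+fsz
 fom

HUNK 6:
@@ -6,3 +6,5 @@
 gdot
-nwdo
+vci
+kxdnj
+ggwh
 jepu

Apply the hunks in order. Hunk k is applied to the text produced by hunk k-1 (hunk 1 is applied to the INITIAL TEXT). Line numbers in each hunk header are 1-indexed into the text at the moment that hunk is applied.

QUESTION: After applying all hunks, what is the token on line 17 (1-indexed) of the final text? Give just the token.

Answer: ghz

Derivation:
Hunk 1: at line 2 remove [axx,tqxtf,doh] add [tps,lpg] -> 13 lines: nvsln nggp tps lpg djjth iabnw ueb gdot nwdo jpmsv cvan fom ghz
Hunk 2: at line 2 remove [lpg,djjth] add [hwvbh] -> 12 lines: nvsln nggp tps hwvbh iabnw ueb gdot nwdo jpmsv cvan fom ghz
Hunk 3: at line 1 remove [tps,hwvbh] add [awauu] -> 11 lines: nvsln nggp awauu iabnw ueb gdot nwdo jpmsv cvan fom ghz
Hunk 4: at line 6 remove [jpmsv] add [jepu,qisx,tvyqw] -> 13 lines: nvsln nggp awauu iabnw ueb gdot nwdo jepu qisx tvyqw cvan fom ghz
Hunk 5: at line 10 remove [cvan] add [rxxl,laokf,fsz] -> 15 lines: nvsln nggp awauu iabnw ueb gdot nwdo jepu qisx tvyqw rxxl laokf fsz fom ghz
Hunk 6: at line 6 remove [nwdo] add [vci,kxdnj,ggwh] -> 17 lines: nvsln nggp awauu iabnw ueb gdot vci kxdnj ggwh jepu qisx tvyqw rxxl laokf fsz fom ghz
Final line 17: ghz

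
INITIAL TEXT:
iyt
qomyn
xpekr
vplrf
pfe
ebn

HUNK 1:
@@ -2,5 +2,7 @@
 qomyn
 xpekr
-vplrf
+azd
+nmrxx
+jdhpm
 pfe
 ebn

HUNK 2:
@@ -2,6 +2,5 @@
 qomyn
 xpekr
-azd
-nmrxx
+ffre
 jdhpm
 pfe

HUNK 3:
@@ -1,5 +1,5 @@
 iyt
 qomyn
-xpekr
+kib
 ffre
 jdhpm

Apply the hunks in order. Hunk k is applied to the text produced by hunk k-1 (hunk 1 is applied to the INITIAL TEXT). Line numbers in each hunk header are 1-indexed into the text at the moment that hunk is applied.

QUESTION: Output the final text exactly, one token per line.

Answer: iyt
qomyn
kib
ffre
jdhpm
pfe
ebn

Derivation:
Hunk 1: at line 2 remove [vplrf] add [azd,nmrxx,jdhpm] -> 8 lines: iyt qomyn xpekr azd nmrxx jdhpm pfe ebn
Hunk 2: at line 2 remove [azd,nmrxx] add [ffre] -> 7 lines: iyt qomyn xpekr ffre jdhpm pfe ebn
Hunk 3: at line 1 remove [xpekr] add [kib] -> 7 lines: iyt qomyn kib ffre jdhpm pfe ebn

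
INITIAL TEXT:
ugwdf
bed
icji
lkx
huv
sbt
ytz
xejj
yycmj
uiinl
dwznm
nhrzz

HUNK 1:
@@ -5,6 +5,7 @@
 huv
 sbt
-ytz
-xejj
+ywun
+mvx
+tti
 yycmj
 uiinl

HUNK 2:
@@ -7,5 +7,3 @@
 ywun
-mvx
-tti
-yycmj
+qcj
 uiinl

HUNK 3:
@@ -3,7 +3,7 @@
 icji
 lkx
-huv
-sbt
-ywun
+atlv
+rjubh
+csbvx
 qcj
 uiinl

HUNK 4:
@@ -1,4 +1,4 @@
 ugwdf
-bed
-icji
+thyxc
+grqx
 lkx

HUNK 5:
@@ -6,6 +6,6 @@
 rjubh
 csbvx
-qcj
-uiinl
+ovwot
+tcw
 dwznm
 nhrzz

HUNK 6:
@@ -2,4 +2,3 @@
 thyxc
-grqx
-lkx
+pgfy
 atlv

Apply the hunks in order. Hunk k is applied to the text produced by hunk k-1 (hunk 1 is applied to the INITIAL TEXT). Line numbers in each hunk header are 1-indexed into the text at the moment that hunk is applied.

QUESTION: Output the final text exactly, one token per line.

Answer: ugwdf
thyxc
pgfy
atlv
rjubh
csbvx
ovwot
tcw
dwznm
nhrzz

Derivation:
Hunk 1: at line 5 remove [ytz,xejj] add [ywun,mvx,tti] -> 13 lines: ugwdf bed icji lkx huv sbt ywun mvx tti yycmj uiinl dwznm nhrzz
Hunk 2: at line 7 remove [mvx,tti,yycmj] add [qcj] -> 11 lines: ugwdf bed icji lkx huv sbt ywun qcj uiinl dwznm nhrzz
Hunk 3: at line 3 remove [huv,sbt,ywun] add [atlv,rjubh,csbvx] -> 11 lines: ugwdf bed icji lkx atlv rjubh csbvx qcj uiinl dwznm nhrzz
Hunk 4: at line 1 remove [bed,icji] add [thyxc,grqx] -> 11 lines: ugwdf thyxc grqx lkx atlv rjubh csbvx qcj uiinl dwznm nhrzz
Hunk 5: at line 6 remove [qcj,uiinl] add [ovwot,tcw] -> 11 lines: ugwdf thyxc grqx lkx atlv rjubh csbvx ovwot tcw dwznm nhrzz
Hunk 6: at line 2 remove [grqx,lkx] add [pgfy] -> 10 lines: ugwdf thyxc pgfy atlv rjubh csbvx ovwot tcw dwznm nhrzz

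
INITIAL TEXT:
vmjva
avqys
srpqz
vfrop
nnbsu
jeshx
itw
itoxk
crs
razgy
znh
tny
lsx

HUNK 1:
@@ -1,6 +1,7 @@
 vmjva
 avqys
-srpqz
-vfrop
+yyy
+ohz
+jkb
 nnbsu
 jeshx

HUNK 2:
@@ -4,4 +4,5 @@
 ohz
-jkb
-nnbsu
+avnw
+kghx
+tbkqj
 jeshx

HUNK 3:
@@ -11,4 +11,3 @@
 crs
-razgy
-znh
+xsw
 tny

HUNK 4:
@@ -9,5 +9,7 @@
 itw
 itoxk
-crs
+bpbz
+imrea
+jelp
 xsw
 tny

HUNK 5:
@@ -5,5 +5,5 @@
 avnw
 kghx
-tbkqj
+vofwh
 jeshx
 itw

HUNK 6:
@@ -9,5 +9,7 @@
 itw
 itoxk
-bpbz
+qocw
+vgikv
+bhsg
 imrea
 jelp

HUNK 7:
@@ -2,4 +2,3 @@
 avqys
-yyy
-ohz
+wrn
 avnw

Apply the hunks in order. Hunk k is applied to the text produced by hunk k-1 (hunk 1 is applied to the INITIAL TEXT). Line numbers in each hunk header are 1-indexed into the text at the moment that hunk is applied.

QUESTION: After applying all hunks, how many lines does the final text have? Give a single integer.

Hunk 1: at line 1 remove [srpqz,vfrop] add [yyy,ohz,jkb] -> 14 lines: vmjva avqys yyy ohz jkb nnbsu jeshx itw itoxk crs razgy znh tny lsx
Hunk 2: at line 4 remove [jkb,nnbsu] add [avnw,kghx,tbkqj] -> 15 lines: vmjva avqys yyy ohz avnw kghx tbkqj jeshx itw itoxk crs razgy znh tny lsx
Hunk 3: at line 11 remove [razgy,znh] add [xsw] -> 14 lines: vmjva avqys yyy ohz avnw kghx tbkqj jeshx itw itoxk crs xsw tny lsx
Hunk 4: at line 9 remove [crs] add [bpbz,imrea,jelp] -> 16 lines: vmjva avqys yyy ohz avnw kghx tbkqj jeshx itw itoxk bpbz imrea jelp xsw tny lsx
Hunk 5: at line 5 remove [tbkqj] add [vofwh] -> 16 lines: vmjva avqys yyy ohz avnw kghx vofwh jeshx itw itoxk bpbz imrea jelp xsw tny lsx
Hunk 6: at line 9 remove [bpbz] add [qocw,vgikv,bhsg] -> 18 lines: vmjva avqys yyy ohz avnw kghx vofwh jeshx itw itoxk qocw vgikv bhsg imrea jelp xsw tny lsx
Hunk 7: at line 2 remove [yyy,ohz] add [wrn] -> 17 lines: vmjva avqys wrn avnw kghx vofwh jeshx itw itoxk qocw vgikv bhsg imrea jelp xsw tny lsx
Final line count: 17

Answer: 17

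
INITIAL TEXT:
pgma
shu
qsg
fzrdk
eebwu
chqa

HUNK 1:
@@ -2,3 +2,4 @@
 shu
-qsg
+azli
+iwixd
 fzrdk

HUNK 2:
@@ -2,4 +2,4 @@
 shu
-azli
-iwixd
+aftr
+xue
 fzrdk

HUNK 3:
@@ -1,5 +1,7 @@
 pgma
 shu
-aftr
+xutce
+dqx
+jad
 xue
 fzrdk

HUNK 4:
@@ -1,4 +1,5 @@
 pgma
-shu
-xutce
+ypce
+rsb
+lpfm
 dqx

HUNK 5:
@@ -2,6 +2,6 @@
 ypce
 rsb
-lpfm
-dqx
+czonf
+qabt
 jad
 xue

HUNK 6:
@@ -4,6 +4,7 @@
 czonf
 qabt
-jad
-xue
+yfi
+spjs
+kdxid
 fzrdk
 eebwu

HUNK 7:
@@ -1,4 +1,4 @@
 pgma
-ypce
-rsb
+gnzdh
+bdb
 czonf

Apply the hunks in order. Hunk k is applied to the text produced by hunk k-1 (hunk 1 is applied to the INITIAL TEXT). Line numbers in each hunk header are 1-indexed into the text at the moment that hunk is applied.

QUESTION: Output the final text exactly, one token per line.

Answer: pgma
gnzdh
bdb
czonf
qabt
yfi
spjs
kdxid
fzrdk
eebwu
chqa

Derivation:
Hunk 1: at line 2 remove [qsg] add [azli,iwixd] -> 7 lines: pgma shu azli iwixd fzrdk eebwu chqa
Hunk 2: at line 2 remove [azli,iwixd] add [aftr,xue] -> 7 lines: pgma shu aftr xue fzrdk eebwu chqa
Hunk 3: at line 1 remove [aftr] add [xutce,dqx,jad] -> 9 lines: pgma shu xutce dqx jad xue fzrdk eebwu chqa
Hunk 4: at line 1 remove [shu,xutce] add [ypce,rsb,lpfm] -> 10 lines: pgma ypce rsb lpfm dqx jad xue fzrdk eebwu chqa
Hunk 5: at line 2 remove [lpfm,dqx] add [czonf,qabt] -> 10 lines: pgma ypce rsb czonf qabt jad xue fzrdk eebwu chqa
Hunk 6: at line 4 remove [jad,xue] add [yfi,spjs,kdxid] -> 11 lines: pgma ypce rsb czonf qabt yfi spjs kdxid fzrdk eebwu chqa
Hunk 7: at line 1 remove [ypce,rsb] add [gnzdh,bdb] -> 11 lines: pgma gnzdh bdb czonf qabt yfi spjs kdxid fzrdk eebwu chqa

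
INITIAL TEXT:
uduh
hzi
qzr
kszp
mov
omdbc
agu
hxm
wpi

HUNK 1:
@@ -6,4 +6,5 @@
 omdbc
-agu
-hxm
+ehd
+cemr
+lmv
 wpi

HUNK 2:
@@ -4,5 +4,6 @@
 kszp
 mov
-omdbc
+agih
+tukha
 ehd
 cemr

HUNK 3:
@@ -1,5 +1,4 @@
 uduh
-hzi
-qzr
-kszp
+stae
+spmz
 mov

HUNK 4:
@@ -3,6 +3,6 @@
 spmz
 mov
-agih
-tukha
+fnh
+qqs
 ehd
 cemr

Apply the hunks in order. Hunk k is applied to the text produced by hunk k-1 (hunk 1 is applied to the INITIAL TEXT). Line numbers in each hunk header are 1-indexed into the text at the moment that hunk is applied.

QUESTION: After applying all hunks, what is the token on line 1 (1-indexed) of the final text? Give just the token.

Answer: uduh

Derivation:
Hunk 1: at line 6 remove [agu,hxm] add [ehd,cemr,lmv] -> 10 lines: uduh hzi qzr kszp mov omdbc ehd cemr lmv wpi
Hunk 2: at line 4 remove [omdbc] add [agih,tukha] -> 11 lines: uduh hzi qzr kszp mov agih tukha ehd cemr lmv wpi
Hunk 3: at line 1 remove [hzi,qzr,kszp] add [stae,spmz] -> 10 lines: uduh stae spmz mov agih tukha ehd cemr lmv wpi
Hunk 4: at line 3 remove [agih,tukha] add [fnh,qqs] -> 10 lines: uduh stae spmz mov fnh qqs ehd cemr lmv wpi
Final line 1: uduh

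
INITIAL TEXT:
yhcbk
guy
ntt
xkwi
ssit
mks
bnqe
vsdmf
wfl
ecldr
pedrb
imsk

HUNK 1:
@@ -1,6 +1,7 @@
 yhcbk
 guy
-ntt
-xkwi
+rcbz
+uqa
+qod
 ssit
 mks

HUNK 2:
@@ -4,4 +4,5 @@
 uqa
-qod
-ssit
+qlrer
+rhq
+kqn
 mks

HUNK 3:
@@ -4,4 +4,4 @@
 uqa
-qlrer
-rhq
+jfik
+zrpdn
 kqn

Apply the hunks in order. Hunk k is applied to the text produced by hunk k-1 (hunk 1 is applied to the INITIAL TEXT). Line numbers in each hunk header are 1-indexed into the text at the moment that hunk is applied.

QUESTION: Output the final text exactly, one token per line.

Answer: yhcbk
guy
rcbz
uqa
jfik
zrpdn
kqn
mks
bnqe
vsdmf
wfl
ecldr
pedrb
imsk

Derivation:
Hunk 1: at line 1 remove [ntt,xkwi] add [rcbz,uqa,qod] -> 13 lines: yhcbk guy rcbz uqa qod ssit mks bnqe vsdmf wfl ecldr pedrb imsk
Hunk 2: at line 4 remove [qod,ssit] add [qlrer,rhq,kqn] -> 14 lines: yhcbk guy rcbz uqa qlrer rhq kqn mks bnqe vsdmf wfl ecldr pedrb imsk
Hunk 3: at line 4 remove [qlrer,rhq] add [jfik,zrpdn] -> 14 lines: yhcbk guy rcbz uqa jfik zrpdn kqn mks bnqe vsdmf wfl ecldr pedrb imsk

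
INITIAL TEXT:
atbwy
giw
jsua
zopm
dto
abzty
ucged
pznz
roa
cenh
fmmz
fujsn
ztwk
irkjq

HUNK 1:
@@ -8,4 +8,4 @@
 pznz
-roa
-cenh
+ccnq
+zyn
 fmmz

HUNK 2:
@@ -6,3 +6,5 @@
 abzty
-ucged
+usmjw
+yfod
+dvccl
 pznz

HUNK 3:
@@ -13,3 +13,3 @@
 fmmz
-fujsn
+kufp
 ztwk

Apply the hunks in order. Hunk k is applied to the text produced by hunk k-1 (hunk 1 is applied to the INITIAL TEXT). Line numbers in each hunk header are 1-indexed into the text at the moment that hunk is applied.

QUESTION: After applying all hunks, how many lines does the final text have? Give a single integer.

Answer: 16

Derivation:
Hunk 1: at line 8 remove [roa,cenh] add [ccnq,zyn] -> 14 lines: atbwy giw jsua zopm dto abzty ucged pznz ccnq zyn fmmz fujsn ztwk irkjq
Hunk 2: at line 6 remove [ucged] add [usmjw,yfod,dvccl] -> 16 lines: atbwy giw jsua zopm dto abzty usmjw yfod dvccl pznz ccnq zyn fmmz fujsn ztwk irkjq
Hunk 3: at line 13 remove [fujsn] add [kufp] -> 16 lines: atbwy giw jsua zopm dto abzty usmjw yfod dvccl pznz ccnq zyn fmmz kufp ztwk irkjq
Final line count: 16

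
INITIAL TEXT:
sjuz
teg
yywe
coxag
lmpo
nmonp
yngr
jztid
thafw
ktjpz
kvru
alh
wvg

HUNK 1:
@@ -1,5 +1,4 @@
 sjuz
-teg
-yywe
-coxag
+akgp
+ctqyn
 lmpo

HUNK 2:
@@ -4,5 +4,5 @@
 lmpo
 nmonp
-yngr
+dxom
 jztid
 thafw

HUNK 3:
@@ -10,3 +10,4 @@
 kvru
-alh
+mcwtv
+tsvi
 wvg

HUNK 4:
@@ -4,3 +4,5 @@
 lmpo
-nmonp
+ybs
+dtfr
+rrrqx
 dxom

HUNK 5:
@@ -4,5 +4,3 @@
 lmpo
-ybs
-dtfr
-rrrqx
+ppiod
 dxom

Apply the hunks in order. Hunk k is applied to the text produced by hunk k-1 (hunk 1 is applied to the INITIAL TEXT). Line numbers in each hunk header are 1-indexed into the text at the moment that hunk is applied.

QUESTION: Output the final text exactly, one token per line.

Answer: sjuz
akgp
ctqyn
lmpo
ppiod
dxom
jztid
thafw
ktjpz
kvru
mcwtv
tsvi
wvg

Derivation:
Hunk 1: at line 1 remove [teg,yywe,coxag] add [akgp,ctqyn] -> 12 lines: sjuz akgp ctqyn lmpo nmonp yngr jztid thafw ktjpz kvru alh wvg
Hunk 2: at line 4 remove [yngr] add [dxom] -> 12 lines: sjuz akgp ctqyn lmpo nmonp dxom jztid thafw ktjpz kvru alh wvg
Hunk 3: at line 10 remove [alh] add [mcwtv,tsvi] -> 13 lines: sjuz akgp ctqyn lmpo nmonp dxom jztid thafw ktjpz kvru mcwtv tsvi wvg
Hunk 4: at line 4 remove [nmonp] add [ybs,dtfr,rrrqx] -> 15 lines: sjuz akgp ctqyn lmpo ybs dtfr rrrqx dxom jztid thafw ktjpz kvru mcwtv tsvi wvg
Hunk 5: at line 4 remove [ybs,dtfr,rrrqx] add [ppiod] -> 13 lines: sjuz akgp ctqyn lmpo ppiod dxom jztid thafw ktjpz kvru mcwtv tsvi wvg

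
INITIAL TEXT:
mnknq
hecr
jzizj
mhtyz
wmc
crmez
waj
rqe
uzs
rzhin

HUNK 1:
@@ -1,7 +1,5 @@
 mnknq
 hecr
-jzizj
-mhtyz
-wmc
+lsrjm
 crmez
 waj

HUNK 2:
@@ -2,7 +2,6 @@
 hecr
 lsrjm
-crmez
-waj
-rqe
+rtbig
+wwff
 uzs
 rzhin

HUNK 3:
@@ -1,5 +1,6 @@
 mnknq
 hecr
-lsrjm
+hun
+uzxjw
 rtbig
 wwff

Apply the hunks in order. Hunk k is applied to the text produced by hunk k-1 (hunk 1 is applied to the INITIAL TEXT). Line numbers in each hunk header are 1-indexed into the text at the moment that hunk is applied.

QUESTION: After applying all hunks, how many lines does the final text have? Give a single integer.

Answer: 8

Derivation:
Hunk 1: at line 1 remove [jzizj,mhtyz,wmc] add [lsrjm] -> 8 lines: mnknq hecr lsrjm crmez waj rqe uzs rzhin
Hunk 2: at line 2 remove [crmez,waj,rqe] add [rtbig,wwff] -> 7 lines: mnknq hecr lsrjm rtbig wwff uzs rzhin
Hunk 3: at line 1 remove [lsrjm] add [hun,uzxjw] -> 8 lines: mnknq hecr hun uzxjw rtbig wwff uzs rzhin
Final line count: 8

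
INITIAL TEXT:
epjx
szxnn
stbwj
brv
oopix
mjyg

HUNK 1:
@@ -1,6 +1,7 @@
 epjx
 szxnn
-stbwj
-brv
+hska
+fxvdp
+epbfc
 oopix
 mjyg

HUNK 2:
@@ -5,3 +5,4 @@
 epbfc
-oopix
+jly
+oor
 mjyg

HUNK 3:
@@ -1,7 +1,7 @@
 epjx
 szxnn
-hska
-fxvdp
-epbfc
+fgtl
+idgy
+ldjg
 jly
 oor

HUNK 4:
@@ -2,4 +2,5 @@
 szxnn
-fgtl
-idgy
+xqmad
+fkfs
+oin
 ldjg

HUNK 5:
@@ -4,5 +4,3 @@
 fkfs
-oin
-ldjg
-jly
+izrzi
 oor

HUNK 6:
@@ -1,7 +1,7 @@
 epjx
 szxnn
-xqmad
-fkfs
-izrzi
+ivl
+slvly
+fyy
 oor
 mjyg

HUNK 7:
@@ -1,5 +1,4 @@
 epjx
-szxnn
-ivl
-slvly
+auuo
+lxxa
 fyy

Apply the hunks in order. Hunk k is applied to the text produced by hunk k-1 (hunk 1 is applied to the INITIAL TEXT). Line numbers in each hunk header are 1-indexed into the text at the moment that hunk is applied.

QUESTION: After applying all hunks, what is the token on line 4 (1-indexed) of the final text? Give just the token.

Answer: fyy

Derivation:
Hunk 1: at line 1 remove [stbwj,brv] add [hska,fxvdp,epbfc] -> 7 lines: epjx szxnn hska fxvdp epbfc oopix mjyg
Hunk 2: at line 5 remove [oopix] add [jly,oor] -> 8 lines: epjx szxnn hska fxvdp epbfc jly oor mjyg
Hunk 3: at line 1 remove [hska,fxvdp,epbfc] add [fgtl,idgy,ldjg] -> 8 lines: epjx szxnn fgtl idgy ldjg jly oor mjyg
Hunk 4: at line 2 remove [fgtl,idgy] add [xqmad,fkfs,oin] -> 9 lines: epjx szxnn xqmad fkfs oin ldjg jly oor mjyg
Hunk 5: at line 4 remove [oin,ldjg,jly] add [izrzi] -> 7 lines: epjx szxnn xqmad fkfs izrzi oor mjyg
Hunk 6: at line 1 remove [xqmad,fkfs,izrzi] add [ivl,slvly,fyy] -> 7 lines: epjx szxnn ivl slvly fyy oor mjyg
Hunk 7: at line 1 remove [szxnn,ivl,slvly] add [auuo,lxxa] -> 6 lines: epjx auuo lxxa fyy oor mjyg
Final line 4: fyy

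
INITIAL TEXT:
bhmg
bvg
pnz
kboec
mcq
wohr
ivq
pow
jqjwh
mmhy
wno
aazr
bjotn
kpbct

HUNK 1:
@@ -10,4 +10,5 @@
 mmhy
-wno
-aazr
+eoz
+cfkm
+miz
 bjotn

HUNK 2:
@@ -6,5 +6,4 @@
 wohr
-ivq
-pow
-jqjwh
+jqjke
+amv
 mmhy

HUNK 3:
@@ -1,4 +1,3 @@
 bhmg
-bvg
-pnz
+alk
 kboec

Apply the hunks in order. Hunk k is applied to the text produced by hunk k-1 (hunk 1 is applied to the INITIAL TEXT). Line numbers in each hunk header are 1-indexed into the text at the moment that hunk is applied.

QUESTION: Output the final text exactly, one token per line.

Answer: bhmg
alk
kboec
mcq
wohr
jqjke
amv
mmhy
eoz
cfkm
miz
bjotn
kpbct

Derivation:
Hunk 1: at line 10 remove [wno,aazr] add [eoz,cfkm,miz] -> 15 lines: bhmg bvg pnz kboec mcq wohr ivq pow jqjwh mmhy eoz cfkm miz bjotn kpbct
Hunk 2: at line 6 remove [ivq,pow,jqjwh] add [jqjke,amv] -> 14 lines: bhmg bvg pnz kboec mcq wohr jqjke amv mmhy eoz cfkm miz bjotn kpbct
Hunk 3: at line 1 remove [bvg,pnz] add [alk] -> 13 lines: bhmg alk kboec mcq wohr jqjke amv mmhy eoz cfkm miz bjotn kpbct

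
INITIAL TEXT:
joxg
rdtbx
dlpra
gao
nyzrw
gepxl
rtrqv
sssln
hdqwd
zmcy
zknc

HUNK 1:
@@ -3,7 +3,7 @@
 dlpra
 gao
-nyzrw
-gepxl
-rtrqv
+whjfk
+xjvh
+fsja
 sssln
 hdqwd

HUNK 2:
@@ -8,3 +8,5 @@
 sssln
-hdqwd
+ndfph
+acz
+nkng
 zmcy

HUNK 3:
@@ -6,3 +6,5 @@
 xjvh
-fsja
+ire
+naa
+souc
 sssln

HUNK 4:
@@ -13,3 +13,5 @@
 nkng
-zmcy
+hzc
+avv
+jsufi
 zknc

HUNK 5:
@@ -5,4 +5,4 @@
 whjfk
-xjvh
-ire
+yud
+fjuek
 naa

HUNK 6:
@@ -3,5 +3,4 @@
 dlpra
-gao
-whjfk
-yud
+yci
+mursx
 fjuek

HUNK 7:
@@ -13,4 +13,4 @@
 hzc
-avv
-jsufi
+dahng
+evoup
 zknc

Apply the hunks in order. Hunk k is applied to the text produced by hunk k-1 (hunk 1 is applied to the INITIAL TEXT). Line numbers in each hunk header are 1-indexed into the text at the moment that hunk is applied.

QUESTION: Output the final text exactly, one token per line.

Answer: joxg
rdtbx
dlpra
yci
mursx
fjuek
naa
souc
sssln
ndfph
acz
nkng
hzc
dahng
evoup
zknc

Derivation:
Hunk 1: at line 3 remove [nyzrw,gepxl,rtrqv] add [whjfk,xjvh,fsja] -> 11 lines: joxg rdtbx dlpra gao whjfk xjvh fsja sssln hdqwd zmcy zknc
Hunk 2: at line 8 remove [hdqwd] add [ndfph,acz,nkng] -> 13 lines: joxg rdtbx dlpra gao whjfk xjvh fsja sssln ndfph acz nkng zmcy zknc
Hunk 3: at line 6 remove [fsja] add [ire,naa,souc] -> 15 lines: joxg rdtbx dlpra gao whjfk xjvh ire naa souc sssln ndfph acz nkng zmcy zknc
Hunk 4: at line 13 remove [zmcy] add [hzc,avv,jsufi] -> 17 lines: joxg rdtbx dlpra gao whjfk xjvh ire naa souc sssln ndfph acz nkng hzc avv jsufi zknc
Hunk 5: at line 5 remove [xjvh,ire] add [yud,fjuek] -> 17 lines: joxg rdtbx dlpra gao whjfk yud fjuek naa souc sssln ndfph acz nkng hzc avv jsufi zknc
Hunk 6: at line 3 remove [gao,whjfk,yud] add [yci,mursx] -> 16 lines: joxg rdtbx dlpra yci mursx fjuek naa souc sssln ndfph acz nkng hzc avv jsufi zknc
Hunk 7: at line 13 remove [avv,jsufi] add [dahng,evoup] -> 16 lines: joxg rdtbx dlpra yci mursx fjuek naa souc sssln ndfph acz nkng hzc dahng evoup zknc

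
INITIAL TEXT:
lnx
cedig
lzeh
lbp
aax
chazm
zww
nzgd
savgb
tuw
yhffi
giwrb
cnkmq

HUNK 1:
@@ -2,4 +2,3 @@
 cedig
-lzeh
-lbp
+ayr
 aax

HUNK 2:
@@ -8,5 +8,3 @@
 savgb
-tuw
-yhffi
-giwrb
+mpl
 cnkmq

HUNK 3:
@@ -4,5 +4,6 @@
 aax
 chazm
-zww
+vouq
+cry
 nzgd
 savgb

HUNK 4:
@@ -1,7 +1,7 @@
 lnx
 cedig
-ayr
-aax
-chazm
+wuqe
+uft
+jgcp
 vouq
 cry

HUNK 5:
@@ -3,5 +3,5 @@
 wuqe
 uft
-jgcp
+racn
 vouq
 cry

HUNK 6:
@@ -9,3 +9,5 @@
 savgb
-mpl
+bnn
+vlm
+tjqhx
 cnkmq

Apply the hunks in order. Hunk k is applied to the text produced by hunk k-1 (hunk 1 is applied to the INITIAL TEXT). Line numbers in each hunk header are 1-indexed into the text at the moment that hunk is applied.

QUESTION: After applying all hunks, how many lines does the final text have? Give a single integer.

Answer: 13

Derivation:
Hunk 1: at line 2 remove [lzeh,lbp] add [ayr] -> 12 lines: lnx cedig ayr aax chazm zww nzgd savgb tuw yhffi giwrb cnkmq
Hunk 2: at line 8 remove [tuw,yhffi,giwrb] add [mpl] -> 10 lines: lnx cedig ayr aax chazm zww nzgd savgb mpl cnkmq
Hunk 3: at line 4 remove [zww] add [vouq,cry] -> 11 lines: lnx cedig ayr aax chazm vouq cry nzgd savgb mpl cnkmq
Hunk 4: at line 1 remove [ayr,aax,chazm] add [wuqe,uft,jgcp] -> 11 lines: lnx cedig wuqe uft jgcp vouq cry nzgd savgb mpl cnkmq
Hunk 5: at line 3 remove [jgcp] add [racn] -> 11 lines: lnx cedig wuqe uft racn vouq cry nzgd savgb mpl cnkmq
Hunk 6: at line 9 remove [mpl] add [bnn,vlm,tjqhx] -> 13 lines: lnx cedig wuqe uft racn vouq cry nzgd savgb bnn vlm tjqhx cnkmq
Final line count: 13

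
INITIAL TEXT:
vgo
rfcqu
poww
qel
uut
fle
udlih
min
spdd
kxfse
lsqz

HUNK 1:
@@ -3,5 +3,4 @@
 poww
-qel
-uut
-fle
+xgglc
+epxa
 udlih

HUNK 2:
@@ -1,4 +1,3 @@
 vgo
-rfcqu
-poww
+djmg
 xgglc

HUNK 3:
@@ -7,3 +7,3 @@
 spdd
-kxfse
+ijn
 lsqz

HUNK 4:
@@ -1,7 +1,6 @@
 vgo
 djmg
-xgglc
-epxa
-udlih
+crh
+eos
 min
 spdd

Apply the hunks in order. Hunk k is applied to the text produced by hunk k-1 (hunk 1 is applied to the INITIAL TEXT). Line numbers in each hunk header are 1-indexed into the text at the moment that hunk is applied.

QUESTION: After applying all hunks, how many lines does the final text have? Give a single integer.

Hunk 1: at line 3 remove [qel,uut,fle] add [xgglc,epxa] -> 10 lines: vgo rfcqu poww xgglc epxa udlih min spdd kxfse lsqz
Hunk 2: at line 1 remove [rfcqu,poww] add [djmg] -> 9 lines: vgo djmg xgglc epxa udlih min spdd kxfse lsqz
Hunk 3: at line 7 remove [kxfse] add [ijn] -> 9 lines: vgo djmg xgglc epxa udlih min spdd ijn lsqz
Hunk 4: at line 1 remove [xgglc,epxa,udlih] add [crh,eos] -> 8 lines: vgo djmg crh eos min spdd ijn lsqz
Final line count: 8

Answer: 8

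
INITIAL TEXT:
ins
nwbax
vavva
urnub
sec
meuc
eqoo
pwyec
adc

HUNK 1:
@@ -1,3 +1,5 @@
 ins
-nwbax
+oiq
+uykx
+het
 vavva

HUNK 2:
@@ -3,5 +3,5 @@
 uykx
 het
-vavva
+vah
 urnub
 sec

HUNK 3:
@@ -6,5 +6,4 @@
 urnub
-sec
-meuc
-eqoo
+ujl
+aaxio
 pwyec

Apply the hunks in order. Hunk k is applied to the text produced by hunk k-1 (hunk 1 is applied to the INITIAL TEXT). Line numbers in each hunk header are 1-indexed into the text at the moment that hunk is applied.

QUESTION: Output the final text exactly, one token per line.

Answer: ins
oiq
uykx
het
vah
urnub
ujl
aaxio
pwyec
adc

Derivation:
Hunk 1: at line 1 remove [nwbax] add [oiq,uykx,het] -> 11 lines: ins oiq uykx het vavva urnub sec meuc eqoo pwyec adc
Hunk 2: at line 3 remove [vavva] add [vah] -> 11 lines: ins oiq uykx het vah urnub sec meuc eqoo pwyec adc
Hunk 3: at line 6 remove [sec,meuc,eqoo] add [ujl,aaxio] -> 10 lines: ins oiq uykx het vah urnub ujl aaxio pwyec adc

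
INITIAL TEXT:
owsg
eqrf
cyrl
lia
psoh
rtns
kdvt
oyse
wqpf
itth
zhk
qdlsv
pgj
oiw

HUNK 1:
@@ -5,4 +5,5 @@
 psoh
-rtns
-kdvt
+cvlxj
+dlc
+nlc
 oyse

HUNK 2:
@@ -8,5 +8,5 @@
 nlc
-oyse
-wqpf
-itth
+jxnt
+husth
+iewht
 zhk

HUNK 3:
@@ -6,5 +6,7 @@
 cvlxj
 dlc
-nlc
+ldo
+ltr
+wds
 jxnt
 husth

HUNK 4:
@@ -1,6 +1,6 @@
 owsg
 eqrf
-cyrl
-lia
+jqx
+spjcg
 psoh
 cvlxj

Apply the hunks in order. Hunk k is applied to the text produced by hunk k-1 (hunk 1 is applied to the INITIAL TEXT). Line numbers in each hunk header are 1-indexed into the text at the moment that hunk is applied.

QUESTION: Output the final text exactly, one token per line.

Hunk 1: at line 5 remove [rtns,kdvt] add [cvlxj,dlc,nlc] -> 15 lines: owsg eqrf cyrl lia psoh cvlxj dlc nlc oyse wqpf itth zhk qdlsv pgj oiw
Hunk 2: at line 8 remove [oyse,wqpf,itth] add [jxnt,husth,iewht] -> 15 lines: owsg eqrf cyrl lia psoh cvlxj dlc nlc jxnt husth iewht zhk qdlsv pgj oiw
Hunk 3: at line 6 remove [nlc] add [ldo,ltr,wds] -> 17 lines: owsg eqrf cyrl lia psoh cvlxj dlc ldo ltr wds jxnt husth iewht zhk qdlsv pgj oiw
Hunk 4: at line 1 remove [cyrl,lia] add [jqx,spjcg] -> 17 lines: owsg eqrf jqx spjcg psoh cvlxj dlc ldo ltr wds jxnt husth iewht zhk qdlsv pgj oiw

Answer: owsg
eqrf
jqx
spjcg
psoh
cvlxj
dlc
ldo
ltr
wds
jxnt
husth
iewht
zhk
qdlsv
pgj
oiw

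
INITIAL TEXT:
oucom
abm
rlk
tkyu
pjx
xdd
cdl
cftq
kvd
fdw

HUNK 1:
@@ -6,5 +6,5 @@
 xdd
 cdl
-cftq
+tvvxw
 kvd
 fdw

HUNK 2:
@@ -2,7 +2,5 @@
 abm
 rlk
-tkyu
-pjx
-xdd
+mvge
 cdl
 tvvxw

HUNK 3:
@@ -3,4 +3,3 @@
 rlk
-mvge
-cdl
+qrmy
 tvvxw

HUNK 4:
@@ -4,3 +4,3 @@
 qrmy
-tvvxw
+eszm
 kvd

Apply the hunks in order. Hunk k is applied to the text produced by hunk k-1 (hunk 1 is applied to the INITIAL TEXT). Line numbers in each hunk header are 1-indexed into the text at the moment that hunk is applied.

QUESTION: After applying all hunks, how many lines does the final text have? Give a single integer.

Answer: 7

Derivation:
Hunk 1: at line 6 remove [cftq] add [tvvxw] -> 10 lines: oucom abm rlk tkyu pjx xdd cdl tvvxw kvd fdw
Hunk 2: at line 2 remove [tkyu,pjx,xdd] add [mvge] -> 8 lines: oucom abm rlk mvge cdl tvvxw kvd fdw
Hunk 3: at line 3 remove [mvge,cdl] add [qrmy] -> 7 lines: oucom abm rlk qrmy tvvxw kvd fdw
Hunk 4: at line 4 remove [tvvxw] add [eszm] -> 7 lines: oucom abm rlk qrmy eszm kvd fdw
Final line count: 7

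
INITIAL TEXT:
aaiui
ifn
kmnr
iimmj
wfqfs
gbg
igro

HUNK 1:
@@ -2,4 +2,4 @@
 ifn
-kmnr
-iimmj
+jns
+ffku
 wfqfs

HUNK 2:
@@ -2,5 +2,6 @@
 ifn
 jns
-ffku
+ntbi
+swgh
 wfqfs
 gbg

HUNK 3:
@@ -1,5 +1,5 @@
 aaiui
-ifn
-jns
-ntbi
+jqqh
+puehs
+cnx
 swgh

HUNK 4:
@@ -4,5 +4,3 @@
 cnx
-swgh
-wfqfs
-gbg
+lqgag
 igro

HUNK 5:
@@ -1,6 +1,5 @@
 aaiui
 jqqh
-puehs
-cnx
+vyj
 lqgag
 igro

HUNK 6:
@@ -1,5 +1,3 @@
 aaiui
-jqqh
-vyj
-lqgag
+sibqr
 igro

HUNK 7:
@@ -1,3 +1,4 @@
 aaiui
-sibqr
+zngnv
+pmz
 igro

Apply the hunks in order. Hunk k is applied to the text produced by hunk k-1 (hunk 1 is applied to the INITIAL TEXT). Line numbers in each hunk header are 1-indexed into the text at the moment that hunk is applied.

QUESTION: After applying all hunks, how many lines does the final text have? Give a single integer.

Answer: 4

Derivation:
Hunk 1: at line 2 remove [kmnr,iimmj] add [jns,ffku] -> 7 lines: aaiui ifn jns ffku wfqfs gbg igro
Hunk 2: at line 2 remove [ffku] add [ntbi,swgh] -> 8 lines: aaiui ifn jns ntbi swgh wfqfs gbg igro
Hunk 3: at line 1 remove [ifn,jns,ntbi] add [jqqh,puehs,cnx] -> 8 lines: aaiui jqqh puehs cnx swgh wfqfs gbg igro
Hunk 4: at line 4 remove [swgh,wfqfs,gbg] add [lqgag] -> 6 lines: aaiui jqqh puehs cnx lqgag igro
Hunk 5: at line 1 remove [puehs,cnx] add [vyj] -> 5 lines: aaiui jqqh vyj lqgag igro
Hunk 6: at line 1 remove [jqqh,vyj,lqgag] add [sibqr] -> 3 lines: aaiui sibqr igro
Hunk 7: at line 1 remove [sibqr] add [zngnv,pmz] -> 4 lines: aaiui zngnv pmz igro
Final line count: 4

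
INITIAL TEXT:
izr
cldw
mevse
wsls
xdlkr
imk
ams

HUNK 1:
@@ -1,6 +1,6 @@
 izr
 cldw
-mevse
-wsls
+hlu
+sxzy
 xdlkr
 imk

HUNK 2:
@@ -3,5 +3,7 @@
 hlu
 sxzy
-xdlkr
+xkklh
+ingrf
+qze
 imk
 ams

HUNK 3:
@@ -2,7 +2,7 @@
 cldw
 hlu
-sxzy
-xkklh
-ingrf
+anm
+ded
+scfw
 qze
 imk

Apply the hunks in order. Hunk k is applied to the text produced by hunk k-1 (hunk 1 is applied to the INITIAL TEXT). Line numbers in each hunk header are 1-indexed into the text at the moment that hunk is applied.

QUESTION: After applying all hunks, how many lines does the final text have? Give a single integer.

Answer: 9

Derivation:
Hunk 1: at line 1 remove [mevse,wsls] add [hlu,sxzy] -> 7 lines: izr cldw hlu sxzy xdlkr imk ams
Hunk 2: at line 3 remove [xdlkr] add [xkklh,ingrf,qze] -> 9 lines: izr cldw hlu sxzy xkklh ingrf qze imk ams
Hunk 3: at line 2 remove [sxzy,xkklh,ingrf] add [anm,ded,scfw] -> 9 lines: izr cldw hlu anm ded scfw qze imk ams
Final line count: 9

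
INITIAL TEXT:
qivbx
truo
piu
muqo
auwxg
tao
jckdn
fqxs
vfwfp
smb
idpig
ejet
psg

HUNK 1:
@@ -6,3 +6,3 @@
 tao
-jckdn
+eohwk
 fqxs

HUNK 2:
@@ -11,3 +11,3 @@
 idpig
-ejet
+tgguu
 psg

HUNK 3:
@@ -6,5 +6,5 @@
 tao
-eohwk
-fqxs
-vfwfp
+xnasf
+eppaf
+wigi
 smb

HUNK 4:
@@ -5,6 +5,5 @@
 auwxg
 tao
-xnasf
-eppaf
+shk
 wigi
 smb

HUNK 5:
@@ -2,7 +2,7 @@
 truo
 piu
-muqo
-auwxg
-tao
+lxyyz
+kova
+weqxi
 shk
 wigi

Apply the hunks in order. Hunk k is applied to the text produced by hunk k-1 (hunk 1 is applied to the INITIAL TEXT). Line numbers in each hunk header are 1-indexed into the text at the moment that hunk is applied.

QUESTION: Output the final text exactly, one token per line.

Hunk 1: at line 6 remove [jckdn] add [eohwk] -> 13 lines: qivbx truo piu muqo auwxg tao eohwk fqxs vfwfp smb idpig ejet psg
Hunk 2: at line 11 remove [ejet] add [tgguu] -> 13 lines: qivbx truo piu muqo auwxg tao eohwk fqxs vfwfp smb idpig tgguu psg
Hunk 3: at line 6 remove [eohwk,fqxs,vfwfp] add [xnasf,eppaf,wigi] -> 13 lines: qivbx truo piu muqo auwxg tao xnasf eppaf wigi smb idpig tgguu psg
Hunk 4: at line 5 remove [xnasf,eppaf] add [shk] -> 12 lines: qivbx truo piu muqo auwxg tao shk wigi smb idpig tgguu psg
Hunk 5: at line 2 remove [muqo,auwxg,tao] add [lxyyz,kova,weqxi] -> 12 lines: qivbx truo piu lxyyz kova weqxi shk wigi smb idpig tgguu psg

Answer: qivbx
truo
piu
lxyyz
kova
weqxi
shk
wigi
smb
idpig
tgguu
psg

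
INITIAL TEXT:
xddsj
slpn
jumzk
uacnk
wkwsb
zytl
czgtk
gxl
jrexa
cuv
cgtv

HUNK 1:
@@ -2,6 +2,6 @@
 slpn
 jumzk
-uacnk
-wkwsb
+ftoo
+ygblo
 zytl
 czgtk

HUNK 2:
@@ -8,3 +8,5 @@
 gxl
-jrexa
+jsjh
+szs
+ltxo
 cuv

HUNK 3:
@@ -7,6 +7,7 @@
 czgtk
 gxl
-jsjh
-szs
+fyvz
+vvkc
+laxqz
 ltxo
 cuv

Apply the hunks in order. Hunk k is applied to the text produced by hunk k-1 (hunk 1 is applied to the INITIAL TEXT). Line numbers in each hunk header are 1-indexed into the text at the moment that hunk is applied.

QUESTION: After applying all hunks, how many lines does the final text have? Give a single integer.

Answer: 14

Derivation:
Hunk 1: at line 2 remove [uacnk,wkwsb] add [ftoo,ygblo] -> 11 lines: xddsj slpn jumzk ftoo ygblo zytl czgtk gxl jrexa cuv cgtv
Hunk 2: at line 8 remove [jrexa] add [jsjh,szs,ltxo] -> 13 lines: xddsj slpn jumzk ftoo ygblo zytl czgtk gxl jsjh szs ltxo cuv cgtv
Hunk 3: at line 7 remove [jsjh,szs] add [fyvz,vvkc,laxqz] -> 14 lines: xddsj slpn jumzk ftoo ygblo zytl czgtk gxl fyvz vvkc laxqz ltxo cuv cgtv
Final line count: 14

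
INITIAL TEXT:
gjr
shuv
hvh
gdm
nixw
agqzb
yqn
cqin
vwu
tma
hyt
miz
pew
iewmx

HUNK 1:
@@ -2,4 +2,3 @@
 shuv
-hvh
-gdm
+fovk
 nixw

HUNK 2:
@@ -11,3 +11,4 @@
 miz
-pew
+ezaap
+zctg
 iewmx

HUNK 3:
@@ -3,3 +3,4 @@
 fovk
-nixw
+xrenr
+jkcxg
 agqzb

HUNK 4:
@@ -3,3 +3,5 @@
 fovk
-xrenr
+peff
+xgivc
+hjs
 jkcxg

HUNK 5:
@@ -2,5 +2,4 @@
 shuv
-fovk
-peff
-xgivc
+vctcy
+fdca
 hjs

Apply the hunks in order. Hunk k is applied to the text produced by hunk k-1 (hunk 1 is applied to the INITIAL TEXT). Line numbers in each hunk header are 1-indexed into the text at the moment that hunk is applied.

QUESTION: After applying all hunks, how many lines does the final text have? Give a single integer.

Answer: 16

Derivation:
Hunk 1: at line 2 remove [hvh,gdm] add [fovk] -> 13 lines: gjr shuv fovk nixw agqzb yqn cqin vwu tma hyt miz pew iewmx
Hunk 2: at line 11 remove [pew] add [ezaap,zctg] -> 14 lines: gjr shuv fovk nixw agqzb yqn cqin vwu tma hyt miz ezaap zctg iewmx
Hunk 3: at line 3 remove [nixw] add [xrenr,jkcxg] -> 15 lines: gjr shuv fovk xrenr jkcxg agqzb yqn cqin vwu tma hyt miz ezaap zctg iewmx
Hunk 4: at line 3 remove [xrenr] add [peff,xgivc,hjs] -> 17 lines: gjr shuv fovk peff xgivc hjs jkcxg agqzb yqn cqin vwu tma hyt miz ezaap zctg iewmx
Hunk 5: at line 2 remove [fovk,peff,xgivc] add [vctcy,fdca] -> 16 lines: gjr shuv vctcy fdca hjs jkcxg agqzb yqn cqin vwu tma hyt miz ezaap zctg iewmx
Final line count: 16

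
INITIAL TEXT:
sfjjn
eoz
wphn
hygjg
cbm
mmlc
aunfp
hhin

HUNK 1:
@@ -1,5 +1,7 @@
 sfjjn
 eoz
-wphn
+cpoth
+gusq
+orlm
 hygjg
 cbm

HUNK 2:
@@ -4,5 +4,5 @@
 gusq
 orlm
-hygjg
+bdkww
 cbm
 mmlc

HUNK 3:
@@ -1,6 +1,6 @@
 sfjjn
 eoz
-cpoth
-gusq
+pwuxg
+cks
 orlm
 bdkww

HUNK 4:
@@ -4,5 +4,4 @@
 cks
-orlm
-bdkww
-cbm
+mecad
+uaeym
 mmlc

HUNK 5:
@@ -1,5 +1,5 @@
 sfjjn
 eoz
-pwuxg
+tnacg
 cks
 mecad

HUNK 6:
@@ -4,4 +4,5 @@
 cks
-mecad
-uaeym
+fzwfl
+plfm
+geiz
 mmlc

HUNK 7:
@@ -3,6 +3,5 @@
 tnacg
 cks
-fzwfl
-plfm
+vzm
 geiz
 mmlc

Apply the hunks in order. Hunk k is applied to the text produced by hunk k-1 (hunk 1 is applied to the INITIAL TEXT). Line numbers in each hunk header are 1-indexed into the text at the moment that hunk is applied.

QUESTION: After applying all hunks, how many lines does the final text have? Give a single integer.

Hunk 1: at line 1 remove [wphn] add [cpoth,gusq,orlm] -> 10 lines: sfjjn eoz cpoth gusq orlm hygjg cbm mmlc aunfp hhin
Hunk 2: at line 4 remove [hygjg] add [bdkww] -> 10 lines: sfjjn eoz cpoth gusq orlm bdkww cbm mmlc aunfp hhin
Hunk 3: at line 1 remove [cpoth,gusq] add [pwuxg,cks] -> 10 lines: sfjjn eoz pwuxg cks orlm bdkww cbm mmlc aunfp hhin
Hunk 4: at line 4 remove [orlm,bdkww,cbm] add [mecad,uaeym] -> 9 lines: sfjjn eoz pwuxg cks mecad uaeym mmlc aunfp hhin
Hunk 5: at line 1 remove [pwuxg] add [tnacg] -> 9 lines: sfjjn eoz tnacg cks mecad uaeym mmlc aunfp hhin
Hunk 6: at line 4 remove [mecad,uaeym] add [fzwfl,plfm,geiz] -> 10 lines: sfjjn eoz tnacg cks fzwfl plfm geiz mmlc aunfp hhin
Hunk 7: at line 3 remove [fzwfl,plfm] add [vzm] -> 9 lines: sfjjn eoz tnacg cks vzm geiz mmlc aunfp hhin
Final line count: 9

Answer: 9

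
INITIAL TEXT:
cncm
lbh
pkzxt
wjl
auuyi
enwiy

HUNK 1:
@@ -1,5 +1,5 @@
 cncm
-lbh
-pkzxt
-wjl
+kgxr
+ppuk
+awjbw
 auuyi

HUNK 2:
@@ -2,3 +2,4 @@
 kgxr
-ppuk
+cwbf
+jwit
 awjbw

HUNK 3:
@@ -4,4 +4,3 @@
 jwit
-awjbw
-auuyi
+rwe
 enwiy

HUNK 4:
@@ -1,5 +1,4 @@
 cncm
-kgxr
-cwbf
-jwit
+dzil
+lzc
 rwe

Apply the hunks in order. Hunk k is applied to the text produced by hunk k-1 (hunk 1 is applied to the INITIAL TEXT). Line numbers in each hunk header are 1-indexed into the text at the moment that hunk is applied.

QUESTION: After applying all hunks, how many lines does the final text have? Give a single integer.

Answer: 5

Derivation:
Hunk 1: at line 1 remove [lbh,pkzxt,wjl] add [kgxr,ppuk,awjbw] -> 6 lines: cncm kgxr ppuk awjbw auuyi enwiy
Hunk 2: at line 2 remove [ppuk] add [cwbf,jwit] -> 7 lines: cncm kgxr cwbf jwit awjbw auuyi enwiy
Hunk 3: at line 4 remove [awjbw,auuyi] add [rwe] -> 6 lines: cncm kgxr cwbf jwit rwe enwiy
Hunk 4: at line 1 remove [kgxr,cwbf,jwit] add [dzil,lzc] -> 5 lines: cncm dzil lzc rwe enwiy
Final line count: 5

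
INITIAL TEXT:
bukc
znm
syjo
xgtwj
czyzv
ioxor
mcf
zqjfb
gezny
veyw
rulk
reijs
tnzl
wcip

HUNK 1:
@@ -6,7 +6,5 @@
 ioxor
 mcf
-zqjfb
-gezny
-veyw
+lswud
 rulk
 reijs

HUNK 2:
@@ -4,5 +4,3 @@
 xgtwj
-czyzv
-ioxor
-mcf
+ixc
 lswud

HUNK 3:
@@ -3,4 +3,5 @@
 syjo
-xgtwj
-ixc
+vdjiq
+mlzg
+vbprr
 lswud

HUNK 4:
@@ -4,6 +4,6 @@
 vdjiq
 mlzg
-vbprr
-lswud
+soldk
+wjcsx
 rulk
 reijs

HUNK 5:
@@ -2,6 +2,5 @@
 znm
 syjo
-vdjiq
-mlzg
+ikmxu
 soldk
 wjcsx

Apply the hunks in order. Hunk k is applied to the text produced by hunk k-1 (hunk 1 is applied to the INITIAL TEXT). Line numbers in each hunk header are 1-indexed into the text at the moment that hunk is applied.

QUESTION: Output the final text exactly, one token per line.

Hunk 1: at line 6 remove [zqjfb,gezny,veyw] add [lswud] -> 12 lines: bukc znm syjo xgtwj czyzv ioxor mcf lswud rulk reijs tnzl wcip
Hunk 2: at line 4 remove [czyzv,ioxor,mcf] add [ixc] -> 10 lines: bukc znm syjo xgtwj ixc lswud rulk reijs tnzl wcip
Hunk 3: at line 3 remove [xgtwj,ixc] add [vdjiq,mlzg,vbprr] -> 11 lines: bukc znm syjo vdjiq mlzg vbprr lswud rulk reijs tnzl wcip
Hunk 4: at line 4 remove [vbprr,lswud] add [soldk,wjcsx] -> 11 lines: bukc znm syjo vdjiq mlzg soldk wjcsx rulk reijs tnzl wcip
Hunk 5: at line 2 remove [vdjiq,mlzg] add [ikmxu] -> 10 lines: bukc znm syjo ikmxu soldk wjcsx rulk reijs tnzl wcip

Answer: bukc
znm
syjo
ikmxu
soldk
wjcsx
rulk
reijs
tnzl
wcip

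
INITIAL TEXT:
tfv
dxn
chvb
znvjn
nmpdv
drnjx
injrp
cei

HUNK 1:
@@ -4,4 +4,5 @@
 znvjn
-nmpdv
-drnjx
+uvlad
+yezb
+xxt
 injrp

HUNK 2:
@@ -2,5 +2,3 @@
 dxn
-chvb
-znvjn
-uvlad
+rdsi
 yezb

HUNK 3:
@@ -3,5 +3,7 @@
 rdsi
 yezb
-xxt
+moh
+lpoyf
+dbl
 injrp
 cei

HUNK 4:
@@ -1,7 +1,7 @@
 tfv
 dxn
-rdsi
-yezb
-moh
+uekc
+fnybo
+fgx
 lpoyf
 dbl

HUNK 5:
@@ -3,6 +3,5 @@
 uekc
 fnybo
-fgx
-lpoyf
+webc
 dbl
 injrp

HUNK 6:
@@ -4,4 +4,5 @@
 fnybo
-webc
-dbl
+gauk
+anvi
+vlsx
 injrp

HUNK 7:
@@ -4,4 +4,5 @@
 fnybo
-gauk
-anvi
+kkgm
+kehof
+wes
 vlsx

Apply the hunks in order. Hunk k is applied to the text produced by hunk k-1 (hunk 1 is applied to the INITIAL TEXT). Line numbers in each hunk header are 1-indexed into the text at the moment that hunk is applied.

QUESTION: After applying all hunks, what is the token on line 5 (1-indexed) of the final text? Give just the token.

Answer: kkgm

Derivation:
Hunk 1: at line 4 remove [nmpdv,drnjx] add [uvlad,yezb,xxt] -> 9 lines: tfv dxn chvb znvjn uvlad yezb xxt injrp cei
Hunk 2: at line 2 remove [chvb,znvjn,uvlad] add [rdsi] -> 7 lines: tfv dxn rdsi yezb xxt injrp cei
Hunk 3: at line 3 remove [xxt] add [moh,lpoyf,dbl] -> 9 lines: tfv dxn rdsi yezb moh lpoyf dbl injrp cei
Hunk 4: at line 1 remove [rdsi,yezb,moh] add [uekc,fnybo,fgx] -> 9 lines: tfv dxn uekc fnybo fgx lpoyf dbl injrp cei
Hunk 5: at line 3 remove [fgx,lpoyf] add [webc] -> 8 lines: tfv dxn uekc fnybo webc dbl injrp cei
Hunk 6: at line 4 remove [webc,dbl] add [gauk,anvi,vlsx] -> 9 lines: tfv dxn uekc fnybo gauk anvi vlsx injrp cei
Hunk 7: at line 4 remove [gauk,anvi] add [kkgm,kehof,wes] -> 10 lines: tfv dxn uekc fnybo kkgm kehof wes vlsx injrp cei
Final line 5: kkgm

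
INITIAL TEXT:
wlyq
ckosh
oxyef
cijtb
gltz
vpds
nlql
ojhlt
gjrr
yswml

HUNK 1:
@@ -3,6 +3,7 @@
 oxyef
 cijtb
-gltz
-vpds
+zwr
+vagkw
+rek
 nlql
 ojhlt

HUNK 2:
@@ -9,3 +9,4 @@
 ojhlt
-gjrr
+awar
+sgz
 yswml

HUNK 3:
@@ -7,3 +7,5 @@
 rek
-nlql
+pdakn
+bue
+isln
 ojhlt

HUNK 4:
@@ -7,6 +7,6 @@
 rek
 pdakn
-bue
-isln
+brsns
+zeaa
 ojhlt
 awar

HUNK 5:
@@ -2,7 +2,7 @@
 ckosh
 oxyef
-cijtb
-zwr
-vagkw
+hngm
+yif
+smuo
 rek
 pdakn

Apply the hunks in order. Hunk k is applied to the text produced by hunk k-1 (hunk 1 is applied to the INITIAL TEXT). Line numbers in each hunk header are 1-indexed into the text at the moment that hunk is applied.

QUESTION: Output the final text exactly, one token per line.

Hunk 1: at line 3 remove [gltz,vpds] add [zwr,vagkw,rek] -> 11 lines: wlyq ckosh oxyef cijtb zwr vagkw rek nlql ojhlt gjrr yswml
Hunk 2: at line 9 remove [gjrr] add [awar,sgz] -> 12 lines: wlyq ckosh oxyef cijtb zwr vagkw rek nlql ojhlt awar sgz yswml
Hunk 3: at line 7 remove [nlql] add [pdakn,bue,isln] -> 14 lines: wlyq ckosh oxyef cijtb zwr vagkw rek pdakn bue isln ojhlt awar sgz yswml
Hunk 4: at line 7 remove [bue,isln] add [brsns,zeaa] -> 14 lines: wlyq ckosh oxyef cijtb zwr vagkw rek pdakn brsns zeaa ojhlt awar sgz yswml
Hunk 5: at line 2 remove [cijtb,zwr,vagkw] add [hngm,yif,smuo] -> 14 lines: wlyq ckosh oxyef hngm yif smuo rek pdakn brsns zeaa ojhlt awar sgz yswml

Answer: wlyq
ckosh
oxyef
hngm
yif
smuo
rek
pdakn
brsns
zeaa
ojhlt
awar
sgz
yswml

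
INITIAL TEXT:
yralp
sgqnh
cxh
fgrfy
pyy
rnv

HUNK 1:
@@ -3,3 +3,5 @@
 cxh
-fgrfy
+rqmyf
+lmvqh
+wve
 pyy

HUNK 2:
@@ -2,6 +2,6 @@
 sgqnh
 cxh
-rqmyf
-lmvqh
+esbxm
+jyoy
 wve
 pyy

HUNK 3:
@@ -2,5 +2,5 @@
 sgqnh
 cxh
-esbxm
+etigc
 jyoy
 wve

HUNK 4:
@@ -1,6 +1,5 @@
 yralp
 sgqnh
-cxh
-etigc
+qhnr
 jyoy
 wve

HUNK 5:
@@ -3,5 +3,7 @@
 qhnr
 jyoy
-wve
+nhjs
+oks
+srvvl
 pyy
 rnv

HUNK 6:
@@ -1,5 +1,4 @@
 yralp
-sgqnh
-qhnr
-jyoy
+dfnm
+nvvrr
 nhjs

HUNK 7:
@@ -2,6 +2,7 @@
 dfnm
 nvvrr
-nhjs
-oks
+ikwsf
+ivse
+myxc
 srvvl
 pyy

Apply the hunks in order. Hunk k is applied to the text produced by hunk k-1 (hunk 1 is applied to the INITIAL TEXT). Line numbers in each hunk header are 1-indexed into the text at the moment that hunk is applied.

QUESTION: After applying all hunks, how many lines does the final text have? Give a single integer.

Answer: 9

Derivation:
Hunk 1: at line 3 remove [fgrfy] add [rqmyf,lmvqh,wve] -> 8 lines: yralp sgqnh cxh rqmyf lmvqh wve pyy rnv
Hunk 2: at line 2 remove [rqmyf,lmvqh] add [esbxm,jyoy] -> 8 lines: yralp sgqnh cxh esbxm jyoy wve pyy rnv
Hunk 3: at line 2 remove [esbxm] add [etigc] -> 8 lines: yralp sgqnh cxh etigc jyoy wve pyy rnv
Hunk 4: at line 1 remove [cxh,etigc] add [qhnr] -> 7 lines: yralp sgqnh qhnr jyoy wve pyy rnv
Hunk 5: at line 3 remove [wve] add [nhjs,oks,srvvl] -> 9 lines: yralp sgqnh qhnr jyoy nhjs oks srvvl pyy rnv
Hunk 6: at line 1 remove [sgqnh,qhnr,jyoy] add [dfnm,nvvrr] -> 8 lines: yralp dfnm nvvrr nhjs oks srvvl pyy rnv
Hunk 7: at line 2 remove [nhjs,oks] add [ikwsf,ivse,myxc] -> 9 lines: yralp dfnm nvvrr ikwsf ivse myxc srvvl pyy rnv
Final line count: 9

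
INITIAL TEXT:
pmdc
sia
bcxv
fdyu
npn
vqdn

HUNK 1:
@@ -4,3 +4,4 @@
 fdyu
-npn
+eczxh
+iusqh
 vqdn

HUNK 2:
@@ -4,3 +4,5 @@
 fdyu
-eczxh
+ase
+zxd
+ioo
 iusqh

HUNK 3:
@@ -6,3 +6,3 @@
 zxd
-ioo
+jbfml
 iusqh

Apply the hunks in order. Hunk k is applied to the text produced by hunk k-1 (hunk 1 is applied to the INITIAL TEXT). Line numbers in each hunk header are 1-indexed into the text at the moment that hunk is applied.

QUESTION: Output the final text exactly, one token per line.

Answer: pmdc
sia
bcxv
fdyu
ase
zxd
jbfml
iusqh
vqdn

Derivation:
Hunk 1: at line 4 remove [npn] add [eczxh,iusqh] -> 7 lines: pmdc sia bcxv fdyu eczxh iusqh vqdn
Hunk 2: at line 4 remove [eczxh] add [ase,zxd,ioo] -> 9 lines: pmdc sia bcxv fdyu ase zxd ioo iusqh vqdn
Hunk 3: at line 6 remove [ioo] add [jbfml] -> 9 lines: pmdc sia bcxv fdyu ase zxd jbfml iusqh vqdn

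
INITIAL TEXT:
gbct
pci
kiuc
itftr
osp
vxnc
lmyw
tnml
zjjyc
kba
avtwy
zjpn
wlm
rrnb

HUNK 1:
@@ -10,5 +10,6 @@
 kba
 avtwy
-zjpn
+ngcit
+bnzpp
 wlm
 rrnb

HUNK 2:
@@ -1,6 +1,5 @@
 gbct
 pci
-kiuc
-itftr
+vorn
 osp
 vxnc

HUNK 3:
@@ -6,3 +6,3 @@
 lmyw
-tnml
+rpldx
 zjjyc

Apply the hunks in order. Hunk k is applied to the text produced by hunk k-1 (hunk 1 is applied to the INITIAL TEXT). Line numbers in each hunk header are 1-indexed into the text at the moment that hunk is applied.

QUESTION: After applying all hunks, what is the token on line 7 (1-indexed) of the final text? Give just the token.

Hunk 1: at line 10 remove [zjpn] add [ngcit,bnzpp] -> 15 lines: gbct pci kiuc itftr osp vxnc lmyw tnml zjjyc kba avtwy ngcit bnzpp wlm rrnb
Hunk 2: at line 1 remove [kiuc,itftr] add [vorn] -> 14 lines: gbct pci vorn osp vxnc lmyw tnml zjjyc kba avtwy ngcit bnzpp wlm rrnb
Hunk 3: at line 6 remove [tnml] add [rpldx] -> 14 lines: gbct pci vorn osp vxnc lmyw rpldx zjjyc kba avtwy ngcit bnzpp wlm rrnb
Final line 7: rpldx

Answer: rpldx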